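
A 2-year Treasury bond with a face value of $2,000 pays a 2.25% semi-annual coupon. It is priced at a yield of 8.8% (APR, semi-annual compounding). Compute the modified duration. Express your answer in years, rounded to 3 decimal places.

1.882 years

Periodic yield y = 0.044. First find Macaulay duration:
  t   CF        PV=CF/(1+0.044)^t    t·PV
  1        22.50        21.5517        21.5517
  2        22.50        20.6434        41.2868
  3        22.50        19.7734        59.3202
  4     2,022.50     1,702.4977     6,809.9908
  Σ                  1,764.4662     6,932.1495
P = 1,764.4662; Macaulay duration = 6,932.1495 / 1,764.4662 = 3.92875 half-year periods = 1.96438 years.
Modified duration = D_Mac / (1 + y) = 1.96438 / 1.044 = 1.88159 years.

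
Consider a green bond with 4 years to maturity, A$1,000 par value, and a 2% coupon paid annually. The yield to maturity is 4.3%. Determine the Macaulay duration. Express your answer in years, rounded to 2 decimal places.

3.88 years

Periodic yield y = 0.043. Discount each cash flow and weight by its year:
  t   CF        PV=CF/(1+0.043)^t    t·PV
  1        20.00        19.1755        19.1755
  2        20.00        18.3849        36.7698
  3        20.00        17.6269        52.8808
  4     1,020.00       861.9120     3,447.6481
  Σ                    917.0993     3,556.4742
Price P = Σ PV = 917.0993.
Macaulay duration = Σ(t·PV) / P = 3,556.4742 / 917.0993 = 3.87796 years.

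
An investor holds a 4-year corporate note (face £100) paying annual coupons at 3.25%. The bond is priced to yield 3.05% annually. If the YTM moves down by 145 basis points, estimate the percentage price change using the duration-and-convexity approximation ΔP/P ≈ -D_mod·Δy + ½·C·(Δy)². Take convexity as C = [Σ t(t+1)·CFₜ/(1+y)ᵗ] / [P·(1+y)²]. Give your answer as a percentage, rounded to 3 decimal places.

+5.555%

With y = 0.0305:
  t   CF        PV=CF/(1+0.0305)^t    t·PV        t(t+1)·PV
  1         3.25         3.1538         3.1538           6.3076
  2         3.25         3.0605         6.1209          18.3628
  3         3.25         2.9699         8.9096          35.6386
  4       103.25        91.5584       366.2335       1,831.1675
  Σ                    100.7425       384.4179       1,891.4765
P = 100.7425; D_Mac = 3.81585 yrs; D_mod = 3.70291 yrs; C = 17.68040.
Duration effect: -3.70291 × (-0.0145) = +0.053692
Convexity effect: 0.5 × 17.68040 × (-0.0145)² = +0.0018587
ΔP/P ≈ +0.053692 + 0.0018587 = +0.055551 = +5.5551%.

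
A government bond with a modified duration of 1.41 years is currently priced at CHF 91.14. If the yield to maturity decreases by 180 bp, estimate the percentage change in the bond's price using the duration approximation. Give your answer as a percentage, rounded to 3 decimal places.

Duration approximation: ΔP/P ≈ -D_mod · Δy = -1.41 × (-0.018) = +0.025380.
As a percentage: +2.5380%.

+2.538%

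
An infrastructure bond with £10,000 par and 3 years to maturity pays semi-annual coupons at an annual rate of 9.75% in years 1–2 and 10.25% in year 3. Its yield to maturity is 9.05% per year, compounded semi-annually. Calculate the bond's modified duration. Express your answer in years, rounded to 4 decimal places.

2.5600 years

Periodic yield y = 0.04525. First find Macaulay duration:
  t   CF        PV=CF/(1+0.04525)^t    t·PV
  1       487.50       466.3956       466.3956
  2       487.50       446.2048       892.4097
  3       487.50       426.8881     1,280.6644
  4       487.50       408.4077     1,633.6308
  5       512.50       410.7646     2,053.8229
  6    10,512.50     8,060.9263    48,365.5579
  Σ                 10,219.5872    54,692.4813
P = 10,219.5872; Macaulay duration = 54,692.4813 / 10,219.5872 = 5.35173 half-year periods = 2.67587 years.
Modified duration = D_Mac / (1 + y) = 2.67587 / 1.04525 = 2.56002 years.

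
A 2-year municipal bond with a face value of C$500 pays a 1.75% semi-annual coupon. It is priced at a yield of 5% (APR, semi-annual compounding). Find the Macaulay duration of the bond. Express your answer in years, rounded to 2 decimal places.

1.97 years

Periodic yield y = 0.025. Discount each cash flow and weight by its period:
  t   CF        PV=CF/(1+0.025)^t    t·PV
  1        4.375         4.2683         4.2683
  2        4.375         4.1642         8.3284
  3        4.375         4.0626        12.1879
  4      504.375       456.9389     1,827.7554
  Σ                    469.4340     1,852.5400
Price P = Σ PV = 469.4340.
Macaulay duration = Σ(t·PV) / P = 1,852.5400 / 469.4340 = 3.94633 half-year periods.
In years: 3.94633 / 2 = 1.97316 years.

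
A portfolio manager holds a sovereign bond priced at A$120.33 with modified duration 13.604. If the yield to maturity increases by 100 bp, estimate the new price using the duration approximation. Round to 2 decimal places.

Duration approximation: ΔP/P ≈ -D_mod · Δy = -13.604 × (+0.01) = -0.136040.
New price ≈ 120.33 × (1 - 0.136040) = 103.9603068.

A$103.96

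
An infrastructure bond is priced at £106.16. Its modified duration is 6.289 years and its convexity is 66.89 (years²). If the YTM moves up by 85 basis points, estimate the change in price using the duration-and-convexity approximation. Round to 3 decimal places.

-£5.418

Duration effect: -D_mod·Δy = -6.289 × (+0.0085) = -0.0534565
Convexity effect: ½·C·(Δy)² = 0.5 × 66.89 × (0.0085)² = +0.00241640125
ΔP/P ≈ -0.0534565 + 0.00241640125 = -0.05104009875
ΔP ≈ 106.16 × (-0.05104009875) = -5.4184168833.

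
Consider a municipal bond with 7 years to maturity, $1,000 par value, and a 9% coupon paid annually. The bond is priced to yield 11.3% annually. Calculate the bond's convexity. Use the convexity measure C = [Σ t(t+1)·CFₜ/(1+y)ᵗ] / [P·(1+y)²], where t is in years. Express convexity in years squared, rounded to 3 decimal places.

31.627

With y = 0.113:
  t   CF        PV=CF/(1+0.113)^t    t·PV        t(t+1)·PV
  1        90.00        80.8625        80.8625         161.7251
  2        90.00        72.6528       145.3055         435.9166
  3        90.00        65.2765       195.8296         783.3183
  4        90.00        58.6492       234.5967       1,172.9834
  5        90.00        52.6947       263.4733       1,580.8401
  6        90.00        47.3447       284.0683       1,988.4781
  7     1,090.00       515.1816     3,606.2712      28,850.1699
  Σ                    892.6620     4,810.4072      34,973.4314
P = 892.6620.
Convexity = Σ t(t+1)·PV / [P·(1+y)²] = 34,973.4314 / (892.6620 × 1.238769) = 31.62721.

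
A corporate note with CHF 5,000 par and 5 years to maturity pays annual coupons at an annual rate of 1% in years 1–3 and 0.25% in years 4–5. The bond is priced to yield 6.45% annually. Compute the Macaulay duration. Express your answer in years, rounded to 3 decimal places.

Periodic yield y = 0.0645. Discount each cash flow and weight by its year:
  t   CF        PV=CF/(1+0.0645)^t    t·PV
  1        50.00        46.9704        46.9704
  2        50.00        44.1244        88.2488
  3        50.00        41.4508       124.3524
  4        12.50         9.7348        38.9392
  5     5,012.50     3,667.1279    18,335.6395
  Σ                  3,809.4083    18,634.1503
Price P = Σ PV = 3,809.4083.
Macaulay duration = Σ(t·PV) / P = 18,634.1503 / 3,809.4083 = 4.89161 years.

4.892 years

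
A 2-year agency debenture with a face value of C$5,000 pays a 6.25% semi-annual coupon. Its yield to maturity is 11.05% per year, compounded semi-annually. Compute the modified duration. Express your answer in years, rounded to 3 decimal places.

1.807 years

Periodic yield y = 0.05525. First find Macaulay duration:
  t   CF        PV=CF/(1+0.05525)^t    t·PV
  1       156.25       148.0692       148.0692
  2       156.25       140.3167       280.6334
  3       156.25       132.9701       398.9103
  4     5,156.25     4,158.2684    16,633.0738
  Σ                  4,579.6244    17,460.6866
P = 4,579.6244; Macaulay duration = 17,460.6866 / 4,579.6244 = 3.81269 half-year periods = 1.90634 years.
Modified duration = D_Mac / (1 + y) = 1.90634 / 1.05525 = 1.80653 years.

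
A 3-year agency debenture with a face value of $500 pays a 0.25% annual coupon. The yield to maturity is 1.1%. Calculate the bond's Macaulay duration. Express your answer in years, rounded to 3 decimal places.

2.992 years

Periodic yield y = 0.011. Discount each cash flow and weight by its year:
  t   CF        PV=CF/(1+0.011)^t    t·PV
  1         1.25         1.2364         1.2364
  2         1.25         1.2229         2.4459
  3       501.25       485.0661     1,455.1983
  Σ                    487.5254     1,458.8806
Price P = Σ PV = 487.5254.
Macaulay duration = Σ(t·PV) / P = 1,458.8806 / 487.5254 = 2.99242 years.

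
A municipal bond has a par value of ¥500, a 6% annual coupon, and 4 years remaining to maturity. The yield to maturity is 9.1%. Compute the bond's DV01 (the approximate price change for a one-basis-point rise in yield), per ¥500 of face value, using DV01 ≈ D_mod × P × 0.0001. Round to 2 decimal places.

Periodic yield y = 0.091.
  t   CF        PV=CF/(1+0.091)^t    t·PV
  1        30.00        27.4977        27.4977
  2        30.00        25.2041        50.4083
  3        30.00        23.1019        69.3056
  4       530.00       374.0907     1,496.3626
  Σ                    449.8944     1,643.5742
P = 449.8944; D_Mac = 3.65324 yrs; D_mod = 3.34853 yrs.
DV01 ≈ 3.34853 × 449.8944 × 0.0001 = 0.150648.

¥0.15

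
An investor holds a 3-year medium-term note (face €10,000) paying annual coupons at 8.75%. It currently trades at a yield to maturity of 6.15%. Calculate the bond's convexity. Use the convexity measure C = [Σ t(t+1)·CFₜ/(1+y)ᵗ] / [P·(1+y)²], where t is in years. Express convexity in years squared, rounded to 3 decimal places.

With y = 0.0615:
  t   CF        PV=CF/(1+0.0615)^t    t·PV        t(t+1)·PV
  1       875.00       824.3052       824.3052       1,648.6105
  2       875.00       776.5476     1,553.0951       4,659.2853
  3    10,875.00     9,092.2061    27,276.6182     109,106.4728
  Σ                 10,693.0589    29,654.0185     115,414.3686
P = 10,693.0589.
Convexity = Σ t(t+1)·PV / [P·(1+y)²] = 115,414.3686 / (10,693.0589 × 1.126782) = 9.57895.

9.579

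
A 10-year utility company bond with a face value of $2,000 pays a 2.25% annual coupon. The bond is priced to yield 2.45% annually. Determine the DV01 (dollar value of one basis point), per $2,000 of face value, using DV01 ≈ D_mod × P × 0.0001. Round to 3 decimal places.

Periodic yield y = 0.0245.
  t   CF        PV=CF/(1+0.0245)^t    t·PV
  1        45.00        43.9239        43.9239
  2        45.00        42.8735        85.7469
  3        45.00        41.8482       125.5446
  4        45.00        40.8474       163.3897
  5        45.00        39.8706       199.3530
  6        45.00        38.9171       233.5027
  7        45.00        37.9865       265.9052
  8        45.00        37.0780       296.6243
  9        45.00        36.1914       325.7222
  10    2,045.00     1,605.3646    16,053.6461
  Σ                  1,964.9011    17,793.3586
P = 1,964.9011; D_Mac = 9.05560 yrs; D_mod = 8.83904 yrs.
DV01 ≈ 8.83904 × 1,964.9011 × 0.0001 = 1.736785.

$1.737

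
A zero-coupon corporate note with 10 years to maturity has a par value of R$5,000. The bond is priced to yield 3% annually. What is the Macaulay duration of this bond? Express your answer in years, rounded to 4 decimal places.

A zero-coupon bond has a single cash flow at maturity, so its Macaulay duration equals its maturity: 10 years.

10.0000 years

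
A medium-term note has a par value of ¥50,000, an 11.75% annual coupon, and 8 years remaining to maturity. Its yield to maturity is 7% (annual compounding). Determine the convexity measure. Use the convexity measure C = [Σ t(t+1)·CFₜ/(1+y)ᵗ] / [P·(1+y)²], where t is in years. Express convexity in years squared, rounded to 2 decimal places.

41.17

With y = 0.07:
  t   CF        PV=CF/(1+0.07)^t    t·PV        t(t+1)·PV
  1     5,875.00     5,490.6542     5,490.6542      10,981.3084
  2     5,875.00     5,131.4525    10,262.9051      30,788.7152
  3     5,875.00     4,795.7500    14,387.2501      57,549.0003
  4     5,875.00     4,482.0094    17,928.0375      89,640.1874
  5     5,875.00     4,188.7938    20,943.9690     125,663.8141
  6     5,875.00     3,914.7606    23,488.5634     164,419.9437
  7     5,875.00     3,658.6547    25,610.5831     204,884.6651
  8    55,875.00    32,519.7587   260,158.0697   2,341,422.6277
  Σ                 64,181.8340   378,270.0321   3,025,350.2619
P = 64,181.8340.
Convexity = Σ t(t+1)·PV / [P·(1+y)²] = 3,025,350.2619 / (64,181.8340 × 1.144900) = 41.17143.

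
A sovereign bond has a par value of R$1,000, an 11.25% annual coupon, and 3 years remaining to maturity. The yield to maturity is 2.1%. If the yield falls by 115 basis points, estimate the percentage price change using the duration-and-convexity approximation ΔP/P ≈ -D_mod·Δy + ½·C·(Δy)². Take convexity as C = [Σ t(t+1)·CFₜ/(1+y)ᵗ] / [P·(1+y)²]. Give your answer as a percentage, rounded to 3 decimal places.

+3.154%

With y = 0.021:
  t   CF        PV=CF/(1+0.021)^t    t·PV        t(t+1)·PV
  1       112.50       110.1861       110.1861         220.3722
  2       112.50       107.9198       215.8396         647.5187
  3     1,112.50     1,045.2563     3,135.7689      12,543.0756
  Σ                  1,263.3622     3,461.7945      13,410.9664
P = 1,263.3622; D_Mac = 2.74014 yrs; D_mod = 2.68378 yrs; C = 10.18312.
Duration effect: -2.68378 × (-0.0115) = +0.030864
Convexity effect: 0.5 × 10.18312 × (-0.0115)² = +0.0006734
ΔP/P ≈ +0.030864 + 0.0006734 = +0.031537 = +3.1537%.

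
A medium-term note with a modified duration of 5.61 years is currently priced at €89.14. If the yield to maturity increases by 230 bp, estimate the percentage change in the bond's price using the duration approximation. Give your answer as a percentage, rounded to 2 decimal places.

-12.90%

Duration approximation: ΔP/P ≈ -D_mod · Δy = -5.61 × (+0.023) = -0.129030.
As a percentage: -12.9030%.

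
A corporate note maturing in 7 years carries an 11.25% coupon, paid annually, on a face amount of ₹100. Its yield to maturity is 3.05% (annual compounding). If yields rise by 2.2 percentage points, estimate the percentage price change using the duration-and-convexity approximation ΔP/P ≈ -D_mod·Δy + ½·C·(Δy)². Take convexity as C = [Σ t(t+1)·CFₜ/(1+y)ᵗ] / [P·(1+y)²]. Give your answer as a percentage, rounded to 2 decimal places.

With y = 0.0305:
  t   CF        PV=CF/(1+0.0305)^t    t·PV        t(t+1)·PV
  1        11.25        10.9170        10.9170          21.8341
  2        11.25        10.5939        21.1878          63.5635
  3        11.25        10.2804        30.8411         123.3644
  4        11.25         9.9761        39.9044         199.5219
  5        11.25         9.6808        48.4041         290.4249
  6        11.25         9.3943        56.3658         394.5607
  7       111.25        90.1497       631.0476       5,048.3804
  Σ                    150.9922       838.6678       6,141.6498
P = 150.9922; D_Mac = 5.55438 yrs; D_mod = 5.38998 yrs; C = 38.30316.
Duration effect: -5.38998 × (+0.022) = -0.118580
Convexity effect: 0.5 × 38.30316 × (0.022)² = +0.0092694
ΔP/P ≈ -0.118580 + 0.0092694 = -0.109310 = -10.9310%.

-10.93%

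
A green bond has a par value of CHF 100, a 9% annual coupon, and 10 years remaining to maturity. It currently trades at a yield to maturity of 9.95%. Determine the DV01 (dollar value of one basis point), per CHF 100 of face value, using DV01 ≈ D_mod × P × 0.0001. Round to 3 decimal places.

CHF 0.059

Periodic yield y = 0.0995.
  t   CF        PV=CF/(1+0.0995)^t    t·PV
  1         9.00         8.1855         8.1855
  2         9.00         7.4448        14.8896
  3         9.00         6.7711        20.3132
  4         9.00         6.1583        24.6332
  5         9.00         5.6010        28.0050
  6         9.00         5.0941        30.5649
  7         9.00         4.6331        32.4320
  8         9.00         4.2139        33.7109
  9         9.00         3.8325        34.4928
  10      109.00        42.2157       422.1572
  Σ                     94.1501       649.3843
P = 94.1501; D_Mac = 6.89733 yrs; D_mod = 6.27315 yrs.
DV01 ≈ 6.27315 × 94.1501 × 0.0001 = 0.059062.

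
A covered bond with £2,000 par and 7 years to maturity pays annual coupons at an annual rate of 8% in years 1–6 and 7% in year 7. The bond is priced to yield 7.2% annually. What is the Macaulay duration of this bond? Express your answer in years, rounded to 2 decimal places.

Periodic yield y = 0.072. Discount each cash flow and weight by its year:
  t   CF        PV=CF/(1+0.072)^t    t·PV
  1       160.00       149.2537       149.2537
  2       160.00       139.2292       278.4585
  3       160.00       129.8780       389.6340
  4       160.00       121.1549       484.6194
  5       160.00       113.0176       565.0880
  6       160.00       105.4269       632.5612
  7     2,140.00     1,315.3771     9,207.6397
  Σ                  2,073.3374    11,707.2545
Price P = Σ PV = 2,073.3374.
Macaulay duration = Σ(t·PV) / P = 11,707.2545 / 2,073.3374 = 5.64657 years.

5.65 years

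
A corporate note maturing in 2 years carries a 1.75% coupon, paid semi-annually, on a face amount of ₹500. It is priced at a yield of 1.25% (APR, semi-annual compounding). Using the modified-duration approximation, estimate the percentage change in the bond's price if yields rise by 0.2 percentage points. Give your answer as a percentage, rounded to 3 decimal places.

-0.392%

Periodic yield y = 0.00625. Modified duration first:
  t   CF        PV=CF/(1+0.00625)^t    t·PV
  1        4.375         4.3478         4.3478
  2        4.375         4.3208         8.6416
  3        4.375         4.2940        12.8820
  4      504.375       491.9602     1,967.8408
  Σ                    504.9228     1,993.7123
P = 504.9228; D_Mac = 3.94855 half-year periods = 1.97427 yrs; D_mod = 1.97427/(1+0.00625) = 1.96201 yrs.
ΔP/P ≈ -D_mod · Δy = -1.96201 × (+0.002) = -0.003924 = -0.3924%.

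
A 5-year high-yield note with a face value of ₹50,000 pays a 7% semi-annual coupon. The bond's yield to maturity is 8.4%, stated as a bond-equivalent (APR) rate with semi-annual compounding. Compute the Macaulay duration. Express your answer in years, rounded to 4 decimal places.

4.2795 years

Periodic yield y = 0.042. Discount each cash flow and weight by its period:
  t   CF        PV=CF/(1+0.042)^t    t·PV
  1     1,750.00     1,679.4626     1,679.4626
  2     1,750.00     1,611.7683     3,223.5366
  3     1,750.00     1,546.8026     4,640.4078
  4     1,750.00     1,484.4555     5,937.8219
  5     1,750.00     1,424.6214     7,123.1068
  6     1,750.00     1,367.1990     8,203.1941
  7     1,750.00     1,312.0912     9,184.6383
  8     1,750.00     1,259.2046    10,073.6367
  9     1,750.00     1,208.4497    10,876.0473
  10   51,750.00    34,295.1861   342,951.8615
  Σ                 47,189.2409   403,893.7135
Price P = Σ PV = 47,189.2409.
Macaulay duration = Σ(t·PV) / P = 403,893.7135 / 47,189.2409 = 8.55902 half-year periods.
In years: 8.55902 / 2 = 4.27951 years.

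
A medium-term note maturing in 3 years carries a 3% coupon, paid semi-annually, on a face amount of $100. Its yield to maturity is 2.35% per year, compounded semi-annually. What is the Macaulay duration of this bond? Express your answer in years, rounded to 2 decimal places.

2.89 years

Periodic yield y = 0.01175. Discount each cash flow and weight by its period:
  t   CF        PV=CF/(1+0.01175)^t    t·PV
  1         1.50         1.4826         1.4826
  2         1.50         1.4654         2.9307
  3         1.50         1.4483         4.3450
  4         1.50         1.4315         5.7261
  5         1.50         1.4149         7.0745
  6       101.50        94.6295       567.7773
  Σ                    101.8723       589.3362
Price P = Σ PV = 101.8723.
Macaulay duration = Σ(t·PV) / P = 589.3362 / 101.8723 = 5.78505 half-year periods.
In years: 5.78505 / 2 = 2.89253 years.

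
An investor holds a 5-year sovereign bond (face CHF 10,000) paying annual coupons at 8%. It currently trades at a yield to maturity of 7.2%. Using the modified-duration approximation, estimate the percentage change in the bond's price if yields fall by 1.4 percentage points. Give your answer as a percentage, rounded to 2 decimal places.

+5.65%

Periodic yield y = 0.072. Modified duration first:
  t   CF        PV=CF/(1+0.072)^t    t·PV
  1       800.00       746.2687       746.2687
  2       800.00       696.1461     1,392.2923
  3       800.00       649.3901     1,948.1702
  4       800.00       605.7743     2,423.0972
  5    10,800.00     7,628.6876    38,143.4378
  Σ                 10,326.2667    44,653.2661
P = 10,326.2667; D_Mac = 4.32424 yrs; D_mod = 4.32424/(1+0.072) = 4.03381 yrs.
ΔP/P ≈ -D_mod · Δy = -4.03381 × (-0.014) = +0.056473 = +5.6473%.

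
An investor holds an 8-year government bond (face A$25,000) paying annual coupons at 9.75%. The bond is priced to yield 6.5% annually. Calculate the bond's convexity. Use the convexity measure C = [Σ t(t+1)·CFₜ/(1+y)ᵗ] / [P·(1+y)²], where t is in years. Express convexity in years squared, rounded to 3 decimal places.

With y = 0.065:
  t   CF        PV=CF/(1+0.065)^t    t·PV        t(t+1)·PV
  1     2,437.50     2,288.7324     2,288.7324       4,577.4648
  2     2,437.50     2,149.0445     4,298.0890      12,894.2670
  3     2,437.50     2,017.8822     6,053.6465      24,214.5859
  4     2,437.50     1,894.7250     7,578.9001      37,894.5007
  5     2,437.50     1,779.0845     8,895.4227      53,372.5362
  6     2,437.50     1,670.5019    10,023.0115      70,161.0804
  7     2,437.50     1,568.5464    10,979.8248      87,838.5983
  8    27,437.50    16,578.5932   132,628.7457   1,193,658.7112
  Σ                 29,947.1102   182,746.3727   1,484,611.7445
P = 29,947.1102.
Convexity = Σ t(t+1)·PV / [P·(1+y)²] = 1,484,611.7445 / (29,947.1102 × 1.134225) = 43.70778.

43.708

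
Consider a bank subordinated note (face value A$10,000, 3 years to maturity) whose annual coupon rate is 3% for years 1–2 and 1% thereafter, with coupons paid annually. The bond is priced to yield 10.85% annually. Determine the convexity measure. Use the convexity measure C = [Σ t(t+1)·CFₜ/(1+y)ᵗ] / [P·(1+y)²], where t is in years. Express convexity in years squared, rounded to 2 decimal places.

9.34

With y = 0.1085:
  t   CF        PV=CF/(1+0.1085)^t    t·PV        t(t+1)·PV
  1       300.00       270.6360       270.6360         541.2720
  2       300.00       244.1461       488.2923       1,464.8768
  3    10,100.00     7,415.0534    22,245.1601      88,980.6405
  Σ                  7,929.8355    23,004.0884      90,986.7893
P = 7,929.8355.
Convexity = Σ t(t+1)·PV / [P·(1+y)²] = 90,986.7893 / (7,929.8355 × 1.228772) = 9.33776.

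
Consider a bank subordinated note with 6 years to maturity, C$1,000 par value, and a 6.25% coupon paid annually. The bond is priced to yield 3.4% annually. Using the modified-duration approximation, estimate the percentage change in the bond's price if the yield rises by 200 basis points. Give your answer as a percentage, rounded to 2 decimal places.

-10.15%

Periodic yield y = 0.034. Modified duration first:
  t   CF        PV=CF/(1+0.034)^t    t·PV
  1        62.50        60.4449        60.4449
  2        62.50        58.4573       116.9147
  3        62.50        56.5351       169.6054
  4        62.50        54.6761       218.7046
  5        62.50        52.8783       264.3914
  6     1,062.50       869.3721     5,216.2327
  Σ                  1,152.3639     6,046.2936
P = 1,152.3639; D_Mac = 5.24686 yrs; D_mod = 5.24686/(1+0.034) = 5.07433 yrs.
ΔP/P ≈ -D_mod · Δy = -5.07433 × (+0.02) = -0.101487 = -10.1487%.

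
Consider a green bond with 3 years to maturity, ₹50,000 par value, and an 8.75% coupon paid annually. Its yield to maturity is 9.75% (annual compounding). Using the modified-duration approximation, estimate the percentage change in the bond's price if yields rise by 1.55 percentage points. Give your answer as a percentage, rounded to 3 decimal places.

Periodic yield y = 0.0975. Modified duration first:
  t   CF        PV=CF/(1+0.0975)^t    t·PV
  1     4,375.00     3,986.3326     3,986.3326
  2     4,375.00     3,632.1937     7,264.3874
  3    54,375.00    41,132.5546   123,397.6639
  Σ                 48,751.0809   134,648.3839
P = 48,751.0809; D_Mac = 2.76196 yrs; D_mod = 2.76196/(1+0.0975) = 2.51659 yrs.
ΔP/P ≈ -D_mod · Δy = -2.51659 × (+0.0155) = -0.039007 = -3.9007%.

-3.901%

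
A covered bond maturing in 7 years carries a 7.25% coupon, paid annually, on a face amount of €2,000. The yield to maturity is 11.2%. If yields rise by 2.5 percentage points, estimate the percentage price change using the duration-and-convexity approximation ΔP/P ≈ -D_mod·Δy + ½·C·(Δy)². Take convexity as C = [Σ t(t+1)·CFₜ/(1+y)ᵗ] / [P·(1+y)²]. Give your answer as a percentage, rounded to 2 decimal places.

-11.50%

With y = 0.112:
  t   CF        PV=CF/(1+0.112)^t    t·PV        t(t+1)·PV
  1       145.00       130.3957       130.3957         260.7914
  2       145.00       117.2623       234.5246         703.5738
  3       145.00       105.4517       316.3551       1,265.4206
  4       145.00        94.8307       379.3227       1,896.6135
  5       145.00        85.2794       426.3969       2,558.3816
  6       145.00        76.6901       460.1406       3,220.9840
  7     2,145.00     1,020.2199     7,141.5392      57,132.3138
  Σ                  1,630.1298     9,088.6749      67,038.0787
P = 1,630.1298; D_Mac = 5.57543 yrs; D_mod = 5.01388 yrs; C = 33.25752.
Duration effect: -5.01388 × (+0.025) = -0.125347
Convexity effect: 0.5 × 33.25752 × (0.025)² = +0.0103930
ΔP/P ≈ -0.125347 + 0.0103930 = -0.114954 = -11.4954%.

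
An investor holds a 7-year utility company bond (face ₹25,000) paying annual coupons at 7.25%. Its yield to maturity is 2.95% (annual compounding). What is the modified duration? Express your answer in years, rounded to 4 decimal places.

5.7195 years

Periodic yield y = 0.0295. First find Macaulay duration:
  t   CF        PV=CF/(1+0.0295)^t    t·PV
  1     1,812.50     1,760.5634     1,760.5634
  2     1,812.50     1,710.1150     3,420.2300
  3     1,812.50     1,661.1122     4,983.3365
  4     1,812.50     1,613.5135     6,454.0541
  5     1,812.50     1,567.2788     7,836.3940
  6     1,812.50     1,522.3689     9,134.2135
  7    26,812.50    21,875.2413   153,126.6893
  Σ                 31,710.1931   186,715.4809
P = 31,710.1931; Macaulay duration = 186,715.4809 / 31,710.1931 = 5.88818 years.
Modified duration = D_Mac / (1 + y) = 5.88818 / 1.0295 = 5.71946 years.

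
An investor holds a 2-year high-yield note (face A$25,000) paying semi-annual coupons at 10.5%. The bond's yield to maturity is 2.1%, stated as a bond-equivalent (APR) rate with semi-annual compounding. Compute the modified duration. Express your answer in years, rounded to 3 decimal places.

Periodic yield y = 0.0105. First find Macaulay duration:
  t   CF        PV=CF/(1+0.0105)^t    t·PV
  1     1,312.50     1,298.8619     1,298.8619
  2     1,312.50     1,285.3656     2,570.7312
  3     1,312.50     1,272.0095     3,816.0285
  4    26,312.50    25,235.7863   100,943.1454
  Σ                 29,092.0234   108,628.7671
P = 29,092.0234; Macaulay duration = 108,628.7671 / 29,092.0234 = 3.73397 half-year periods = 1.86699 years.
Modified duration = D_Mac / (1 + y) = 1.86699 / 1.0105 = 1.84759 years.

1.848 years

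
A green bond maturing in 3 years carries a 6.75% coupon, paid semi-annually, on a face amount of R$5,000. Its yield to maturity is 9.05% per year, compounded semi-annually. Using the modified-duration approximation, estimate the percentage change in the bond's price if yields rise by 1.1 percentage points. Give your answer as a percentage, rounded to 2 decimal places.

-2.90%

Periodic yield y = 0.04525. Modified duration first:
  t   CF        PV=CF/(1+0.04525)^t    t·PV
  1       168.75       161.4446       161.4446
  2       168.75       154.4555       308.9110
  3       168.75       147.7690       443.3069
  4       168.75       141.3719       565.4876
  5       168.75       135.2518       676.2588
  6     5,168.75     3,963.3686    23,780.2119
  Σ                  4,703.6614    25,935.6208
P = 4,703.6614; D_Mac = 5.51392 half-year periods = 2.75696 yrs; D_mod = 2.75696/(1+0.04525) = 2.63761 yrs.
ΔP/P ≈ -D_mod · Δy = -2.63761 × (+0.011) = -0.029014 = -2.9014%.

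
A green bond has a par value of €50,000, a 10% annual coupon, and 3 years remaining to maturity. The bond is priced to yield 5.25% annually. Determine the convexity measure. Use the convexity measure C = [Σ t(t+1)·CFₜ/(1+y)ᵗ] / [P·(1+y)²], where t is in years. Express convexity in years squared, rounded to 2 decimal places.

9.64

With y = 0.0525:
  t   CF        PV=CF/(1+0.0525)^t    t·PV        t(t+1)·PV
  1     5,000.00     4,750.5938     4,750.5938       9,501.1876
  2     5,000.00     4,513.6283     9,027.2567      27,081.7700
  3    55,000.00    47,173.3128   141,519.9383     566,079.7534
  Σ                 56,437.5349   155,297.7888     602,662.7110
P = 56,437.5349.
Convexity = Σ t(t+1)·PV / [P·(1+y)²] = 602,662.7110 / (56,437.5349 × 1.107756) = 9.63967.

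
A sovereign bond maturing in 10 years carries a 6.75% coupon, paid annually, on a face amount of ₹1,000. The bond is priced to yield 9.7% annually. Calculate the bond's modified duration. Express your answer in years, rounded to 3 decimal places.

Periodic yield y = 0.097. First find Macaulay duration:
  t   CF        PV=CF/(1+0.097)^t    t·PV
  1        67.50        61.5314        61.5314
  2        67.50        56.0907       112.1813
  3        67.50        51.1310       153.3929
  4        67.50        46.6098       186.4392
  5        67.50        42.4884       212.4421
  6        67.50        38.7315       232.3888
  7        67.50        35.3067       247.1470
  8        67.50        32.1848       257.4784
  9        67.50        29.3389       264.0503
  10    1,067.50       422.9623     4,229.6225
  Σ                    816.3754     5,956.6740
P = 816.3754; Macaulay duration = 5,956.6740 / 816.3754 = 7.29649 years.
Modified duration = D_Mac / (1 + y) = 7.29649 / 1.097 = 6.65131 years.

6.651 years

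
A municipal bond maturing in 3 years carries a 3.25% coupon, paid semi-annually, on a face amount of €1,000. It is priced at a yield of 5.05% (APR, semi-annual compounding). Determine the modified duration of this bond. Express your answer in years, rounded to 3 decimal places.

2.808 years

Periodic yield y = 0.02525. First find Macaulay duration:
  t   CF        PV=CF/(1+0.02525)^t    t·PV
  1        16.25        15.8498        15.8498
  2        16.25        15.4594        30.9189
  3        16.25        15.0787        45.2361
  4        16.25        14.7073        58.8294
  5        16.25        14.3451        71.7256
  6     1,016.25       875.0279     5,250.1673
  Σ                    950.4683     5,472.7271
P = 950.4683; Macaulay duration = 5,472.7271 / 950.4683 = 5.75793 half-year periods = 2.87896 years.
Modified duration = D_Mac / (1 + y) = 2.87896 / 1.02525 = 2.80806 years.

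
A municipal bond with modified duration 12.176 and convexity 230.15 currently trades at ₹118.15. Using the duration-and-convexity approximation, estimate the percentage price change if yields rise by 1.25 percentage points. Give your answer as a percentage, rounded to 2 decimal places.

Duration effect: -D_mod·Δy = -12.176 × (+0.0125) = -0.152200
Convexity effect: ½·C·(Δy)² = 0.5 × 230.15 × (0.0125)² = +0.01798046875
ΔP/P ≈ -0.152200 + 0.01798046875 = -0.13421953125
= -13.421953125%.

-13.42%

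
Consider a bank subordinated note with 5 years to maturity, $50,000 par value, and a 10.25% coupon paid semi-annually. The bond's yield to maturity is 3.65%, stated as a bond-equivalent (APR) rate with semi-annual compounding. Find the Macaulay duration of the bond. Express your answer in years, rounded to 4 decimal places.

4.1687 years

Periodic yield y = 0.01825. Discount each cash flow and weight by its period:
  t   CF        PV=CF/(1+0.01825)^t    t·PV
  1     2,562.50     2,516.5726     2,516.5726
  2     2,562.50     2,471.4683     4,942.9365
  3     2,562.50     2,427.1724     7,281.5171
  4     2,562.50     2,383.6704     9,534.6815
  5     2,562.50     2,340.9481    11,704.7404
  6     2,562.50     2,298.9915    13,793.9489
  7     2,562.50     2,257.7869    15,804.5081
  8     2,562.50     2,217.3208    17,738.5661
  9     2,562.50     2,177.5799    19,598.2194
  10   52,562.50    43,866.3829   438,663.8294
  Σ                 64,957.8936   541,579.5198
Price P = Σ PV = 64,957.8936.
Macaulay duration = Σ(t·PV) / P = 541,579.5198 / 64,957.8936 = 8.33739 half-year periods.
In years: 8.33739 / 2 = 4.16870 years.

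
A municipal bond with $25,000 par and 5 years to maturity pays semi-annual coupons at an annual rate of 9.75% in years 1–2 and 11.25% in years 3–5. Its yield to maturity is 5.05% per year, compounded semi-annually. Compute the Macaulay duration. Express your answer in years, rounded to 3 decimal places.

4.155 years

Periodic yield y = 0.02525. Discount each cash flow and weight by its period:
  t   CF        PV=CF/(1+0.02525)^t    t·PV
  1     1,218.75     1,188.7345     1,188.7345
  2     1,218.75     1,159.4581     2,318.9163
  3     1,218.75     1,130.9028     3,392.7085
  4     1,218.75     1,103.0508     4,412.2032
  5     1,406.25     1,241.4054     6,207.0272
  6     1,406.25     1,210.8319     7,264.9916
  7     1,406.25     1,181.0114     8,267.0798
  8     1,406.25     1,151.9253     9,215.4023
  9     1,406.25     1,123.5555    10,111.9996
  10   26,406.25    20,578.2743   205,782.7426
  Σ                 31,069.1501   258,161.8056
Price P = Σ PV = 31,069.1501.
Macaulay duration = Σ(t·PV) / P = 258,161.8056 / 31,069.1501 = 8.30927 half-year periods.
In years: 8.30927 / 2 = 4.15463 years.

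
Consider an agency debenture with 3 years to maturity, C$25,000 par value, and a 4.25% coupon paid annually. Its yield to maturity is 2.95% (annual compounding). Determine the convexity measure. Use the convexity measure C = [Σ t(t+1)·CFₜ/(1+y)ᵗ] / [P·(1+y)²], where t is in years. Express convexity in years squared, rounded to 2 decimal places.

With y = 0.0295:
  t   CF        PV=CF/(1+0.0295)^t    t·PV        t(t+1)·PV
  1     1,062.50     1,032.0544     1,032.0544       2,064.1088
  2     1,062.50     1,002.4812     2,004.9624       6,014.8872
  3    26,062.50    23,885.6475    71,656.9426     286,627.7704
  Σ                 25,920.1831    74,693.9594     294,706.7664
P = 25,920.1831.
Convexity = Σ t(t+1)·PV / [P·(1+y)²] = 294,706.7664 / (25,920.1831 × 1.059870) = 10.72752.

10.73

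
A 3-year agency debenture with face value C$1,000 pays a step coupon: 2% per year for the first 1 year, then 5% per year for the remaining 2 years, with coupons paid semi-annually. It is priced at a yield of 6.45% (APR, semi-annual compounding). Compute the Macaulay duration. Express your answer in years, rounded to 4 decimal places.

Periodic yield y = 0.03225. Discount each cash flow and weight by its period:
  t   CF        PV=CF/(1+0.03225)^t    t·PV
  1        10.00         9.6876         9.6876
  2        10.00         9.3849        18.7698
  3        25.00        22.7293        68.1878
  4        25.00        22.0191        88.0766
  5        25.00        21.3312       106.6561
  6     1,025.00       847.2557     5,083.5344
  Σ                    932.4078     5,374.9122
Price P = Σ PV = 932.4078.
Macaulay duration = Σ(t·PV) / P = 5,374.9122 / 932.4078 = 5.76455 half-year periods.
In years: 5.76455 / 2 = 2.88228 years.

2.8823 years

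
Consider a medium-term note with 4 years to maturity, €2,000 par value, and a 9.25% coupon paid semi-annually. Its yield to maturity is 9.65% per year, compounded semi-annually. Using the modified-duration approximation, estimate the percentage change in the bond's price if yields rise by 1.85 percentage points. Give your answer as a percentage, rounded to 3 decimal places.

-6.051%

Periodic yield y = 0.04825. Modified duration first:
  t   CF        PV=CF/(1+0.04825)^t    t·PV
  1        92.50        88.2423        88.2423
  2        92.50        84.1806       168.3612
  3        92.50        80.3058       240.9175
  4        92.50        76.6094       306.4377
  5        92.50        73.0832       365.4159
  6        92.50        69.7192       418.3153
  7        92.50        66.5101       465.5707
  8     2,092.50     1,435.3126    11,482.5008
  Σ                  1,973.9633    13,535.7615
P = 1,973.9633; D_Mac = 6.85715 half-year periods = 3.42857 yrs; D_mod = 3.42857/(1+0.04825) = 3.27076 yrs.
ΔP/P ≈ -D_mod · Δy = -3.27076 × (+0.0185) = -0.060509 = -6.0509%.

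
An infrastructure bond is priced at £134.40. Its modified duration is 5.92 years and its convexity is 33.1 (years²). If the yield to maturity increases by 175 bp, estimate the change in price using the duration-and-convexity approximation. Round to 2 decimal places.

Duration effect: -D_mod·Δy = -5.92 × (+0.0175) = -0.103600
Convexity effect: ½·C·(Δy)² = 0.5 × 33.1 × (0.0175)² = +0.0050684375
ΔP/P ≈ -0.103600 + 0.0050684375 = -0.0985315625
ΔP ≈ 134.40 × (-0.0985315625) = -13.242642.

-£13.24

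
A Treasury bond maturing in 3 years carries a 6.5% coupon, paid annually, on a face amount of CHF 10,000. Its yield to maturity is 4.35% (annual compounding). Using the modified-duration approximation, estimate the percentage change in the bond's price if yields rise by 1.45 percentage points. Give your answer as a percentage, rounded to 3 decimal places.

-3.927%

Periodic yield y = 0.0435. Modified duration first:
  t   CF        PV=CF/(1+0.0435)^t    t·PV
  1       650.00       622.9037       622.9037
  2       650.00       596.9369     1,193.8739
  3    10,650.00     9,372.8625    28,118.5876
  Σ                 10,592.7032    29,935.3652
P = 10,592.7032; D_Mac = 2.82604 yrs; D_mod = 2.82604/(1+0.0435) = 2.70823 yrs.
ΔP/P ≈ -D_mod · Δy = -2.70823 × (+0.0145) = -0.039269 = -3.9269%.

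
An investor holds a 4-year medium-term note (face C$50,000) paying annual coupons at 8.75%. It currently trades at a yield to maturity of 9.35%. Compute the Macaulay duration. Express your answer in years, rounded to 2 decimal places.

3.54 years

Periodic yield y = 0.0935. Discount each cash flow and weight by its year:
  t   CF        PV=CF/(1+0.0935)^t    t·PV
  1     4,375.00     4,000.9145     4,000.9145
  2     4,375.00     3,658.8153     7,317.6305
  3     4,375.00     3,345.9673    10,037.9020
  4    54,375.00    38,029.8069   152,119.2277
  Σ                 49,035.5040   173,475.6747
Price P = Σ PV = 49,035.5040.
Macaulay duration = Σ(t·PV) / P = 173,475.6747 / 49,035.5040 = 3.53776 years.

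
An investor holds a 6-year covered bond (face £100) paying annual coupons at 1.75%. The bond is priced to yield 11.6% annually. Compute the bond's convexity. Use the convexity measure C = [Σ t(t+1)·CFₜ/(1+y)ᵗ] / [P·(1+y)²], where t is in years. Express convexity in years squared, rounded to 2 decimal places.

With y = 0.116:
  t   CF        PV=CF/(1+0.116)^t    t·PV        t(t+1)·PV
  1         1.75         1.5681         1.5681           3.1362
  2         1.75         1.4051         2.8102           8.4306
  3         1.75         1.2591         3.7772          15.1087
  4         1.75         1.1282         4.5127          22.5637
  5         1.75         1.0109         5.0546          30.3276
  6       101.75        52.6683       316.0098       2,212.0683
  Σ                     59.0397       333.7326       2,291.6352
P = 59.0397.
Convexity = Σ t(t+1)·PV / [P·(1+y)²] = 2,291.6352 / (59.0397 × 1.245456) = 31.16544.

31.17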